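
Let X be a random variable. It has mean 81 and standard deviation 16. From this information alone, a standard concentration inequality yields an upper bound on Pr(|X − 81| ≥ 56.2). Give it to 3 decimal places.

0.081

Mean and variance are known, so Chebyshev's inequality applies.
Chebyshev: Pr(|X − μ| ≥ t) ≤ Var(X)/t².
Var(X) = σ² = 16² = 256.
Bound = 256 / 3158.44 = 0.0811.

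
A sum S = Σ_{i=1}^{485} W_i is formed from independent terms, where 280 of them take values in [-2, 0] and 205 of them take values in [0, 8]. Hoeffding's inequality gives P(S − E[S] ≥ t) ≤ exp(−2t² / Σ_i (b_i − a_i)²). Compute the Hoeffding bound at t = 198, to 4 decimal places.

0.0041

Σ(b_i − a_i)² = 280·2² + 205·8² = 14240.
Exponent = 2·198² / 14240 = 5.50618.
Bound = exp(−5.50618) = 0.00406.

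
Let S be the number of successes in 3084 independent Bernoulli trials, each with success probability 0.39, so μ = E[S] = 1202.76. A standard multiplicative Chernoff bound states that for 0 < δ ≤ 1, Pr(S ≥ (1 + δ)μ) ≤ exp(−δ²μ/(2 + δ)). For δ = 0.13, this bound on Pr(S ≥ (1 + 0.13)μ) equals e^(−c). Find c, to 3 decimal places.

9.543

c = δ²μ/(2 + δ) = 0.13²·1202.76/(2 + 0.13) = 9.5430.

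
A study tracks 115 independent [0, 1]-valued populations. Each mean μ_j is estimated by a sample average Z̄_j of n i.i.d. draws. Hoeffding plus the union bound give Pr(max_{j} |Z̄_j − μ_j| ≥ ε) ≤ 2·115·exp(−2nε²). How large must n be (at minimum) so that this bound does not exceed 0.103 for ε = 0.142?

Need 2·115·exp(−2nε²) ≤ 0.103, i.e. exp(−2nε²) ≤ 0.103/230.
So 2nε² ≥ ln(230/0.103) = 7.711106.
Hence n ≥ 7.711106/(2·0.142²) = 191.210.
The smallest integer n is 192.

192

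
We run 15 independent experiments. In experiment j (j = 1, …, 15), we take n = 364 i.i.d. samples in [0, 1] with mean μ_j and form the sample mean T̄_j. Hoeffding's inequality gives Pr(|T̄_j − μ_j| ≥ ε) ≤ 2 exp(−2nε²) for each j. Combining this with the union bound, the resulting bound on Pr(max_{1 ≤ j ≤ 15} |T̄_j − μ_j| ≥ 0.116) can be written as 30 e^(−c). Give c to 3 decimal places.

9.796

Union bound over the 15 events: Pr(max_{1 ≤ j ≤ 15} |T̄_j − μ_j| ≥ 0.116) ≤ 15·2·exp(−2nε²) = 30 exp(−2·364·0.116²).
So c = 2·364·0.116² = 9.7960.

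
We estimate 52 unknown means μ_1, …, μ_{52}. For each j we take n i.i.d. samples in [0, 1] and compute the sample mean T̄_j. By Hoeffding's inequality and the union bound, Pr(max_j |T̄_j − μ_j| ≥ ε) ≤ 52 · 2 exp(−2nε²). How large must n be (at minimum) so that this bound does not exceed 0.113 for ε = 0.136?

185

Need 2·52·exp(−2nε²) ≤ 0.113, i.e. exp(−2nε²) ≤ 0.113/104.
So 2nε² ≥ ln(104/0.113) = 6.824758.
Hence n ≥ 6.824758/(2·0.136²) = 184.493.
The smallest integer n is 185.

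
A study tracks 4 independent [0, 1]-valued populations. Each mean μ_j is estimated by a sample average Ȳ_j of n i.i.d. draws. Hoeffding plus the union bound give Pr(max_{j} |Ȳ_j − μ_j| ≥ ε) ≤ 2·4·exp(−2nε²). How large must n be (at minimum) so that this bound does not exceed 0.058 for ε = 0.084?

350

Need 2·4·exp(−2nε²) ≤ 0.058, i.e. exp(−2nε²) ≤ 0.058/8.
So 2nε² ≥ ln(8/0.058) = 4.926754.
Hence n ≥ 4.926754/(2·0.084²) = 349.118.
The smallest integer n is 350.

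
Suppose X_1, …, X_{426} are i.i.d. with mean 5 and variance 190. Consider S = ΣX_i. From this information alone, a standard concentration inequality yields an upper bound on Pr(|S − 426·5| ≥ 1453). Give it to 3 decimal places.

0.038

With mean and variance of each term known, Chebyshev's inequality bounds the deviation of the sum (or sample mean).
Var(S) = n·Var(X_i) = 426·190 = 80940.
Chebyshev: Pr(|S − 426·5| ≥ 1453) ≤ Var(S)/1453² = 80940/2111209 = 0.0383.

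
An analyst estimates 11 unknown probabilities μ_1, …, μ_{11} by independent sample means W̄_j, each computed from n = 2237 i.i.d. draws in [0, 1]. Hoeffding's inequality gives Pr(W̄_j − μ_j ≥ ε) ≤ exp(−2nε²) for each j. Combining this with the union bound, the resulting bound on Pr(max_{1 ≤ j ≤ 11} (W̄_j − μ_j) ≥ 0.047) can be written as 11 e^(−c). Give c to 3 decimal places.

Union bound over the 11 events: Pr(max_{1 ≤ j ≤ 11} (W̄_j − μ_j) ≥ 0.047) ≤ 11·exp(−2nε²) = 11 exp(−2·2237·0.047²).
So c = 2·2237·0.047² = 9.8831.

9.883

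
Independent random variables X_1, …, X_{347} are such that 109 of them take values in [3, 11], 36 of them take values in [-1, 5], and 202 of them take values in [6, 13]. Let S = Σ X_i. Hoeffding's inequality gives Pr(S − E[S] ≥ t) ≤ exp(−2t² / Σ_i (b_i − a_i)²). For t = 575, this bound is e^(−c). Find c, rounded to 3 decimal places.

36.392

Σ(b_i − a_i)² = 109·8² + 36·6² + 202·7² = 18170.
c = 2t² / 18170 = 2·575² / 18170 = 36.3924.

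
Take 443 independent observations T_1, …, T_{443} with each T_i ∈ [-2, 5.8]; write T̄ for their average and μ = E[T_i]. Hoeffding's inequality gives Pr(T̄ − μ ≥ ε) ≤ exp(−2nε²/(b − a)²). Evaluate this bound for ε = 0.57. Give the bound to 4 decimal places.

Exponent: 2nε²/(b − a)² = 2·443·0.57² / 7.8² = 4.73145.
Bound = exp(−4.73145) = 0.00881.

0.0088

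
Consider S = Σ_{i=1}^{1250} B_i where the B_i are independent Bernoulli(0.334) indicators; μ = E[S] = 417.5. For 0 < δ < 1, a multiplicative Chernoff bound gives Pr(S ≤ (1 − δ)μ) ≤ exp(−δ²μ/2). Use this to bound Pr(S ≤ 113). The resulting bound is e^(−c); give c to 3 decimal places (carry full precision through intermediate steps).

Write 113 = (1 − δ)μ, so δ = 1 − 113/417.5 = 0.7293413…
Then the exponent is δ²μ/2 = (μ − 113)²/(2μ) = 111.042216.

111.042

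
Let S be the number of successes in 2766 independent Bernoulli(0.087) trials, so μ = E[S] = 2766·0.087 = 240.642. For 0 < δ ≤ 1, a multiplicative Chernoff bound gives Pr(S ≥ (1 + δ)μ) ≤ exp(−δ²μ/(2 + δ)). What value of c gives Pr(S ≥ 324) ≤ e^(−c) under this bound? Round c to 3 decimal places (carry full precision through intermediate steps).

12.306

Write 324 = (1 + δ)μ, so δ = 324/240.642 − 1 = 0.3463984…
Then the exponent is δ²μ/(2 + δ) = (324 − μ)² / (μ·(2 + δ)) = 12.306127.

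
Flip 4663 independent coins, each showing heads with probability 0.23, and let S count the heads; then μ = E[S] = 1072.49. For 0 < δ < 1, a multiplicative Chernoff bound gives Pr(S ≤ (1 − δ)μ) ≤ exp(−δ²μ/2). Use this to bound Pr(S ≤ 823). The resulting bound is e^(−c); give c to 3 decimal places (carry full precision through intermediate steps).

29.019

Write 823 = (1 − δ)μ, so δ = 1 − 823/1072.49 = 0.2326269…
Then the exponent is δ²μ/2 = (μ − 823)²/(2μ) = 29.019040.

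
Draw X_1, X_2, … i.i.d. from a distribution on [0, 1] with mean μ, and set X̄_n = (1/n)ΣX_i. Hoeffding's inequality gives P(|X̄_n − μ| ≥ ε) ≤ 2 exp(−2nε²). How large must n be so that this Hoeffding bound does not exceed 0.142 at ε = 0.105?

Require 2·exp(−2nε²) ≤ 0.142, i.e. 2nε² ≥ ln(2/0.142) = 2.645075.
So n ≥ 2.645075 / (2·0.105²) = 119.958.
The smallest integer n is 120.

120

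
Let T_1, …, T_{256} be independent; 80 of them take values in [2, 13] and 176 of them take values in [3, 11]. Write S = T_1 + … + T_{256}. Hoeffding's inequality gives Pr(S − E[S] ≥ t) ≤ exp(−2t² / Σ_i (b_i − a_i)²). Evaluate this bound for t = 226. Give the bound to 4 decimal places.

Σ(b_i − a_i)² = 80·11² + 176·8² = 20944.
Exponent = 2·226² / 20944 = 4.87739.
Bound = exp(−4.87739) = 0.00762.

0.0076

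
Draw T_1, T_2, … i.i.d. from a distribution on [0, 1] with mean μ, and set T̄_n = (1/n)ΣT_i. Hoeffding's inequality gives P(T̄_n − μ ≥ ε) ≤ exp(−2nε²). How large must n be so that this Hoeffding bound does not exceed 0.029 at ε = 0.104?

Require exp(−2nε²) ≤ 0.029, i.e. 2nε² ≥ ln(1/0.029) = 3.540459.
So n ≥ 3.540459 / (2·0.104²) = 163.668.
The smallest integer n is 164.

164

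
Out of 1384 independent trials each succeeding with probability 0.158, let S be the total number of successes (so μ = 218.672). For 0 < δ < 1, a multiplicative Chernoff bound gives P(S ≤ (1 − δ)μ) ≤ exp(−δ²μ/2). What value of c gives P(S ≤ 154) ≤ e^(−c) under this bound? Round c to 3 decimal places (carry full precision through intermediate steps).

9.563

Write 154 = (1 − δ)μ, so δ = 1 − 154/218.672 = 0.2957489…
Then the exponent is δ²μ/2 = (μ − 154)²/(2μ) = 9.563336.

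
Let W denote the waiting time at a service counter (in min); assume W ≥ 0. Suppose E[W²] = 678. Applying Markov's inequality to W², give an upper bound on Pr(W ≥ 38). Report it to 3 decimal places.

0.470

Since W ≥ 0, the event {W ≥ 38} is the same as {W² ≥ 1444}.
Markov's inequality applied to W² gives Pr(W² ≥ 1444) ≤ E[W²]/1444 = 678/1444 = 0.4695.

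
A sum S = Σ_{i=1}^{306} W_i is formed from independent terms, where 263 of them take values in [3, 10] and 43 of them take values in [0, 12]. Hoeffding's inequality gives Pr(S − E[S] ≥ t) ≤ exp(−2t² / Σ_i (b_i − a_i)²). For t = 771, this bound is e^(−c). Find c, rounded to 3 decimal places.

Σ(b_i − a_i)² = 263·7² + 43·12² = 19079.
c = 2t² / 19079 = 2·771² / 19079 = 62.3136.

62.314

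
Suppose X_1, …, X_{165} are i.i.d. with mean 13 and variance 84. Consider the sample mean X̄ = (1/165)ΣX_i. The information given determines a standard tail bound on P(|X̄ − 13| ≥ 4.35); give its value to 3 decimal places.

With mean and variance of each term known, Chebyshev's inequality bounds the deviation of the sum (or sample mean).
Var(X̄) = Var(X_i)/n = 84/165 = 0.50909.
Chebyshev: P(|X̄ − 13| ≥ 4.35) ≤ Var(X̄)/(4.35)² = 84/(165·4.35²) = 0.0269.

0.027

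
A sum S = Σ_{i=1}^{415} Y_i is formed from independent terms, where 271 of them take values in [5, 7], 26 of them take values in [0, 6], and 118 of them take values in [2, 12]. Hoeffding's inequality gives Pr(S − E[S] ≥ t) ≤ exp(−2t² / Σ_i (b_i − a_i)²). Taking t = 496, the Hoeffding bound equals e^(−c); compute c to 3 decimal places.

Σ(b_i − a_i)² = 271·2² + 26·6² + 118·10² = 13820.
c = 2t² / 13820 = 2·496² / 13820 = 35.6029.

35.603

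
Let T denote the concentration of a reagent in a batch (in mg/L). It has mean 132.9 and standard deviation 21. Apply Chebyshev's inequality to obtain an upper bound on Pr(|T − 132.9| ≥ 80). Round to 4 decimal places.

0.0689

Chebyshev: Pr(|T − μ| ≥ t) ≤ Var(T)/t².
Var(T) = σ² = 21² = 441.
Bound = 441 / 6400 = 0.0689.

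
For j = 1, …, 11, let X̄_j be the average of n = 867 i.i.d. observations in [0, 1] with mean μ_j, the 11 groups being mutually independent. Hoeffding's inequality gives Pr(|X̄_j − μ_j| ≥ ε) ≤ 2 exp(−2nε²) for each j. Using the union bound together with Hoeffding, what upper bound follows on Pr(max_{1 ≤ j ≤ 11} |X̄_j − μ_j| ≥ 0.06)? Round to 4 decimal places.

Per-experiment Hoeffding bound: 2·exp(−2·867·0.06²) = 2·exp(−6.24240) = 0.0038904.
Union bound over 11 events: 11·0.0038904 = 0.04279.

0.0428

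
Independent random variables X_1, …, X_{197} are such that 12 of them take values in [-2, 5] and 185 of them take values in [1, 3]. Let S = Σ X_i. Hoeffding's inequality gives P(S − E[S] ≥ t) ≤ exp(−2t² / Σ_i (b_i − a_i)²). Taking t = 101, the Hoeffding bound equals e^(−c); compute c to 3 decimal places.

Σ(b_i − a_i)² = 12·7² + 185·2² = 1328.
c = 2t² / 1328 = 2·101² / 1328 = 15.3630.

15.363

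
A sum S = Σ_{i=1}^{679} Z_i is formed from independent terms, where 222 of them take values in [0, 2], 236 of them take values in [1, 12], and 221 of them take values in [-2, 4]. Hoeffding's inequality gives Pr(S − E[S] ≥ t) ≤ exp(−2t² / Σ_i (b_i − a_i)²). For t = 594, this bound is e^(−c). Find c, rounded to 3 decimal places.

18.868

Σ(b_i − a_i)² = 222·2² + 236·11² + 221·6² = 37400.
c = 2t² / 37400 = 2·594² / 37400 = 18.8682.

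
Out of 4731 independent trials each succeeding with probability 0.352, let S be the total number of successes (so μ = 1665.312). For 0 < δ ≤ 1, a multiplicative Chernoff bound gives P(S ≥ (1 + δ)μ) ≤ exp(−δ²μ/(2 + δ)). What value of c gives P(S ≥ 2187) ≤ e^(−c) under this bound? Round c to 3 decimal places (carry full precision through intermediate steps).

70.648

Write 2187 = (1 + δ)μ, so δ = 2187/1665.312 − 1 = 0.3132674…
Then the exponent is δ²μ/(2 + δ) = (2187 − μ)² / (μ·(2 + δ)) = 70.648060.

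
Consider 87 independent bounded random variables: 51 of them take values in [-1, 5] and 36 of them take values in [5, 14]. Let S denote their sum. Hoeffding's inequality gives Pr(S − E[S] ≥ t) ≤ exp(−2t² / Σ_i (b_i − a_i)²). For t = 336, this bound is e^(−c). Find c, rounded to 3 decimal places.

Σ(b_i − a_i)² = 51·6² + 36·9² = 4752.
c = 2t² / 4752 = 2·336² / 4752 = 47.5152.

47.515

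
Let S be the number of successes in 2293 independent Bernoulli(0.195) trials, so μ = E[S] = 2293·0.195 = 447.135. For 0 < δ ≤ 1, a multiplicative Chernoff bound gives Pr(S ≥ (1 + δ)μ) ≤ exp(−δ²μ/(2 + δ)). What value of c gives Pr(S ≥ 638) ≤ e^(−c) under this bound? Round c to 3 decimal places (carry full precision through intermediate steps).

Write 638 = (1 + δ)μ, so δ = 638/447.135 − 1 = 0.4268621…
Then the exponent is δ²μ/(2 + δ) = (638 − μ)² / (μ·(2 + δ)) = 33.571351.

33.571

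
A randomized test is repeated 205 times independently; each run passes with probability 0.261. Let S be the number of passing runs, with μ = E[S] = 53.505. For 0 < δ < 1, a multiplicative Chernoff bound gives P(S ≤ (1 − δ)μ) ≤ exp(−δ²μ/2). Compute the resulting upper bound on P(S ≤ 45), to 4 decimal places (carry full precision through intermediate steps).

0.5087

Write 45 = (1 − δ)μ, so δ = 1 − 45/53.505 = 0.1589571…
Then the exponent is δ²μ/2 = (μ − 45)²/(2μ) = 0.675965.
Bound = exp(−0.675965) = 0.50867.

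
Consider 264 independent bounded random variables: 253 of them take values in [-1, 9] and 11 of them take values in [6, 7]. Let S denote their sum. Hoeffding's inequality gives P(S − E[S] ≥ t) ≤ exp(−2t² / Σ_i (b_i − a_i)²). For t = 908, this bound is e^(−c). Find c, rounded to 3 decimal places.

65.147

Σ(b_i − a_i)² = 253·10² + 11·1² = 25311.
c = 2t² / 25311 = 2·908² / 25311 = 65.1467.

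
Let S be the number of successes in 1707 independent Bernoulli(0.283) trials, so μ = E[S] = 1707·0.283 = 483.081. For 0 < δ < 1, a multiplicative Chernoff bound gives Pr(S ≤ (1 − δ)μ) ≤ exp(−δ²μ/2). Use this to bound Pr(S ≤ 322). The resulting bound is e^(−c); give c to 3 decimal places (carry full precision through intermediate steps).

26.856

Write 322 = (1 − δ)μ, so δ = 1 − 322/483.081 = 0.3334451…
Then the exponent is δ²μ/2 = (μ − 322)²/(2μ) = 26.855836.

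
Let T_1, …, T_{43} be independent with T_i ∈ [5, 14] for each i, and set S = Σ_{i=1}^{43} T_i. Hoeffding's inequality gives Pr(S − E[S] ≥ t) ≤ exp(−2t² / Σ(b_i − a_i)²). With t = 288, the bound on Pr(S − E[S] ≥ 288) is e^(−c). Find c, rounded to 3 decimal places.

Σ(b_i − a_i)² = 43·(9)² = 3483.
c = 2t²/3483 = 2·288²/3483 = 47.6279.

47.628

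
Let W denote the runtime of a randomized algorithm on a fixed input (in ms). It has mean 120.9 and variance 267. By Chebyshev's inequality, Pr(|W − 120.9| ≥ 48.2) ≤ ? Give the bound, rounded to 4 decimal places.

0.1149

Chebyshev: Pr(|W − μ| ≥ t) ≤ Var(W)/t².
Bound = 267 / 2323.24 = 0.1149.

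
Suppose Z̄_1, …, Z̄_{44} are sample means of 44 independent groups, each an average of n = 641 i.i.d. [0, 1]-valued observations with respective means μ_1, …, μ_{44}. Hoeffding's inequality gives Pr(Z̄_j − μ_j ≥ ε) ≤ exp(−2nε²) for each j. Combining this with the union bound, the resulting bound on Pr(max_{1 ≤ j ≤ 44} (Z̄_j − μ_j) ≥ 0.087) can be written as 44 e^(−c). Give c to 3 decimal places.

9.703

Union bound over the 44 events: Pr(max_{1 ≤ j ≤ 44} (Z̄_j − μ_j) ≥ 0.087) ≤ 44·exp(−2nε²) = 44 exp(−2·641·0.087²).
So c = 2·641·0.087² = 9.7035.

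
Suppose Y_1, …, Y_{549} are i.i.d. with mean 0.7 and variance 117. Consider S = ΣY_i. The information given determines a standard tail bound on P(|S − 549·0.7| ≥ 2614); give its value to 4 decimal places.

With mean and variance of each term known, Chebyshev's inequality bounds the deviation of the sum (or sample mean).
Var(S) = n·Var(Y_i) = 549·117 = 64233.
Chebyshev: P(|S − 549·0.7| ≥ 2614) ≤ Var(S)/2614² = 64233/6832996 = 0.0094.

0.0094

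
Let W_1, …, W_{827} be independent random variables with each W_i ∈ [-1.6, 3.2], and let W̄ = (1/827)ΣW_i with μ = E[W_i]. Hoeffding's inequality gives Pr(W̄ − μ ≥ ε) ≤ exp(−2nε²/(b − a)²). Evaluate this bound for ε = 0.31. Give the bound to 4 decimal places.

0.0010

Exponent: 2nε²/(b − a)² = 2·827·0.31² / 4.8² = 6.89885.
Bound = exp(−6.89885) = 0.00101.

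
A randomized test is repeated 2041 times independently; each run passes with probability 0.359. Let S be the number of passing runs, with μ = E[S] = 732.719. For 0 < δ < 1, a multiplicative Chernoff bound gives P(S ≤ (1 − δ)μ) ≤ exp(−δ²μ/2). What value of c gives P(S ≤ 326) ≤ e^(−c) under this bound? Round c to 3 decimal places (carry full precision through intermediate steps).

Write 326 = (1 − δ)μ, so δ = 1 − 326/732.719 = 0.5550818…
Then the exponent is δ²μ/2 = (μ − 326)²/(2μ) = 112.881162.

112.881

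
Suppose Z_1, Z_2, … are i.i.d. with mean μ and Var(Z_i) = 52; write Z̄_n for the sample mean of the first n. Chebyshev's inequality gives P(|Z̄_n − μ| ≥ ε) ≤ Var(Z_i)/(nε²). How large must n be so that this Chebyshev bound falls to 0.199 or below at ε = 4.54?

13

Require 52/(n·4.54²) ≤ 0.199, i.e. n ≥ 52/(0.199·4.54²) = 12.678.
The smallest integer n is 13.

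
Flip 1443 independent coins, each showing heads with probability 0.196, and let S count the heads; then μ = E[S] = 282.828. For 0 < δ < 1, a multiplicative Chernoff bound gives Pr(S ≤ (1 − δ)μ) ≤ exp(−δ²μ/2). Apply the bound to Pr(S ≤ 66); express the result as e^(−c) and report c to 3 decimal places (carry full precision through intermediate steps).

83.115

Write 66 = (1 − δ)μ, so δ = 1 − 66/282.828 = 0.7666426…
Then the exponent is δ²μ/2 = (μ − 66)²/(2μ) = 83.114793.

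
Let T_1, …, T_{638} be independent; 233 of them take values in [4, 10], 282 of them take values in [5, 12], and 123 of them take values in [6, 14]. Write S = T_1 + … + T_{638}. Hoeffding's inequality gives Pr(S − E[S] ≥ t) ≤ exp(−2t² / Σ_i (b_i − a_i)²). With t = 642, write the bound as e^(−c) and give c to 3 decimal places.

Σ(b_i − a_i)² = 233·6² + 282·7² + 123·8² = 30078.
c = 2t² / 30078 = 2·642² / 30078 = 27.4063.

27.406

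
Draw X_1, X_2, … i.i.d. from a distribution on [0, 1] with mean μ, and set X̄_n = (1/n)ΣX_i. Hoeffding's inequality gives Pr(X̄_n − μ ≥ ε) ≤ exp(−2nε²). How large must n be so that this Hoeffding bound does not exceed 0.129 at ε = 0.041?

610

Require exp(−2nε²) ≤ 0.129, i.e. 2nε² ≥ ln(1/0.129) = 2.047943.
So n ≥ 2.047943 / (2·0.041²) = 609.144.
The smallest integer n is 610.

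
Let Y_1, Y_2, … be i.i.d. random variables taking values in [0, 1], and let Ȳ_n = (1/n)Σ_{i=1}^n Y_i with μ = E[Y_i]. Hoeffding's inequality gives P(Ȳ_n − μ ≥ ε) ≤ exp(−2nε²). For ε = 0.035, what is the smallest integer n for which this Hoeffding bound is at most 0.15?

775

Require exp(−2nε²) ≤ 0.15, i.e. 2nε² ≥ ln(1/0.15) = 1.897120.
So n ≥ 1.897120 / (2·0.035²) = 774.335.
The smallest integer n is 775.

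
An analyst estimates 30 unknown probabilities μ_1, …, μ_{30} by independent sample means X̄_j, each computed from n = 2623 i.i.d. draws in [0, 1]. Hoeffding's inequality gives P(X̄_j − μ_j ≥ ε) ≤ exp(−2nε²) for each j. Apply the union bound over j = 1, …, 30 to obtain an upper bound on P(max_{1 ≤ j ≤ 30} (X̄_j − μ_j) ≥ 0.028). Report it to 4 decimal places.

Per-experiment Hoeffding bound: exp(−2·2623·0.028²) = exp(−4.11286) = 0.016361.
Union bound over 30 events: 30·0.016361 = 0.49083.

0.4908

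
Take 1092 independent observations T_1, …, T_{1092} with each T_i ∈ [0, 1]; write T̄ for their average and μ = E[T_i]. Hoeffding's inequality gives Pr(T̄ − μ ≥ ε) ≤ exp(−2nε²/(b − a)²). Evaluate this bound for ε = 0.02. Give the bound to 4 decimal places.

0.4174

Exponent: 2nε²/(b − a)² = 2·1092·0.02² / 1² = 0.87360.
Bound = exp(−0.87360) = 0.41745.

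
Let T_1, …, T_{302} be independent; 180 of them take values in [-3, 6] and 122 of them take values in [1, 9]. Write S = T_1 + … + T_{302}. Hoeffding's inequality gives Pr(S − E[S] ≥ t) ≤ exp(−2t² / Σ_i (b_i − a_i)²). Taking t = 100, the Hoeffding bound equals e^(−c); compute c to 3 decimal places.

0.893

Σ(b_i − a_i)² = 180·9² + 122·8² = 22388.
c = 2t² / 22388 = 2·100² / 22388 = 0.8933.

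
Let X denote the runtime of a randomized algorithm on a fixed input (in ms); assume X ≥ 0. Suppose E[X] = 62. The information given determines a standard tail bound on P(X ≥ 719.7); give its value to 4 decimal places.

0.0861

Only the mean of a non-negative variable is known, so Markov's inequality is the applicable tail bound.
Markov's inequality: for a non-negative random variable, P(X ≥ a) ≤ E[X]/a.
Here E[X] = 62 and a = 719.7, so the bound is 62/719.7 = 0.0861.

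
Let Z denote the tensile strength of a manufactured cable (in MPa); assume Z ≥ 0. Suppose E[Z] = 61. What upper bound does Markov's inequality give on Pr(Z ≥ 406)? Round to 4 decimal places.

Markov's inequality: for a non-negative random variable, Pr(Z ≥ a) ≤ E[Z]/a.
Here E[Z] = 61 and a = 406, so the bound is 61/406 = 0.1502.

0.1502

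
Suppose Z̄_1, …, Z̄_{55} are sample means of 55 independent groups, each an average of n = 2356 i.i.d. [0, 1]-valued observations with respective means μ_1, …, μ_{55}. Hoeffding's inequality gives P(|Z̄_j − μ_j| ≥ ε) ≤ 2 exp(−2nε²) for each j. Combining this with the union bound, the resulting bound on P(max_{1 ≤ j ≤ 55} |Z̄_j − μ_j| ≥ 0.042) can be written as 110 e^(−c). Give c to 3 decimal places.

Union bound over the 55 events: P(max_{1 ≤ j ≤ 55} |Z̄_j − μ_j| ≥ 0.042) ≤ 55·2·exp(−2nε²) = 110 exp(−2·2356·0.042²).
So c = 2·2356·0.042² = 8.3120.

8.312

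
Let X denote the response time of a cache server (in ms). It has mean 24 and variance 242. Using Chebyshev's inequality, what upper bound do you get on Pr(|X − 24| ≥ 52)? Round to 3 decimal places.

0.089

Chebyshev: Pr(|X − μ| ≥ t) ≤ Var(X)/t².
Bound = 242 / 2704 = 0.0895.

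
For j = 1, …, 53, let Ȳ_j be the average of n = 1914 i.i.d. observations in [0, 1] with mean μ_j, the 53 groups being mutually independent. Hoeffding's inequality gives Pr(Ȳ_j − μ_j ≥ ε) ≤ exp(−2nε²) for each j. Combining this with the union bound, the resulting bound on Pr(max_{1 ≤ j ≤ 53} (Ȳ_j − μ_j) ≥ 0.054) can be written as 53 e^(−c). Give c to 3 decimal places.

11.162

Union bound over the 53 events: Pr(max_{1 ≤ j ≤ 53} (Ȳ_j − μ_j) ≥ 0.054) ≤ 53·exp(−2nε²) = 53 exp(−2·1914·0.054²).
So c = 2·1914·0.054² = 11.1624.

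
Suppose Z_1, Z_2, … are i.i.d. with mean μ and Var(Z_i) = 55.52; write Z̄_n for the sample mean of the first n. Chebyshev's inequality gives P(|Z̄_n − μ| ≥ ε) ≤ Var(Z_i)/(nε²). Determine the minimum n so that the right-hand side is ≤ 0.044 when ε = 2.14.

276

Require 55.52/(n·2.14²) ≤ 0.044, i.e. n ≥ 55.52/(0.044·2.14²) = 275.530.
The smallest integer n is 276.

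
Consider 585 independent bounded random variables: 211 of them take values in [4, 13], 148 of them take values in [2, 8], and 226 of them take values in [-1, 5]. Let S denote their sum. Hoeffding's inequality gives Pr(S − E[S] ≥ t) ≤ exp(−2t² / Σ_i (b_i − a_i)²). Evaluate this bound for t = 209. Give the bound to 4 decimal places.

0.0573

Σ(b_i − a_i)² = 211·9² + 148·6² + 226·6² = 30555.
Exponent = 2·209² / 30555 = 2.85917.
Bound = exp(−2.85917) = 0.05732.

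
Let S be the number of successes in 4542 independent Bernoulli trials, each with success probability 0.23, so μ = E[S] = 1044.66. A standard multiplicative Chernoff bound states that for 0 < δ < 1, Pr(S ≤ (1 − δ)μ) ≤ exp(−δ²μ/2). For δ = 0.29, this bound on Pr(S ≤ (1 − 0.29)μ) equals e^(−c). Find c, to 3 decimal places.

c = δ²μ/2 = 0.29²·1044.66/2 = 43.9280.

43.928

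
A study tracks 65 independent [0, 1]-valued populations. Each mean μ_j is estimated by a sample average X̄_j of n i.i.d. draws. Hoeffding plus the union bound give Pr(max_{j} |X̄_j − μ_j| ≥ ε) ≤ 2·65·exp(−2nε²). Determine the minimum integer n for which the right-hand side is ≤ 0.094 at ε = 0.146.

170

Need 2·65·exp(−2nε²) ≤ 0.094, i.e. exp(−2nε²) ≤ 0.094/130.
So 2nε² ≥ ln(130/0.094) = 7.231995.
Hence n ≥ 7.231995/(2·0.146²) = 169.638.
The smallest integer n is 170.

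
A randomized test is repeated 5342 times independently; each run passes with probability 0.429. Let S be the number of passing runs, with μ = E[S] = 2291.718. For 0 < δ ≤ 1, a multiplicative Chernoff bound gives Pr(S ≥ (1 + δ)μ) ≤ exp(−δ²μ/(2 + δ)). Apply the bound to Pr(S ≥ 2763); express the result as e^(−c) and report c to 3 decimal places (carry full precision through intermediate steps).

Write 2763 = (1 + δ)μ, so δ = 2763/2291.718 − 1 = 0.2056457…
Then the exponent is δ²μ/(2 + δ) = (2763 − μ)² / (μ·(2 + δ)) = 43.940478.

43.940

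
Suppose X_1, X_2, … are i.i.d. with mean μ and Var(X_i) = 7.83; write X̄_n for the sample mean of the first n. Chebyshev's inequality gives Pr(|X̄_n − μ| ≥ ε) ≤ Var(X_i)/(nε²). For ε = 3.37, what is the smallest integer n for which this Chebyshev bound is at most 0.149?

5

Require 7.83/(n·3.37²) ≤ 0.149, i.e. n ≥ 7.83/(0.149·3.37²) = 4.627.
The smallest integer n is 5.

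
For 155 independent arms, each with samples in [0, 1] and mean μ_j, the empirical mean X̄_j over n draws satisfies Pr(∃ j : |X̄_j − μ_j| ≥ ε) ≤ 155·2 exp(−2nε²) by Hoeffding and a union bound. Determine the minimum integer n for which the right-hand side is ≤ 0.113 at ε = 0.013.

23423

Need 2·155·exp(−2nε²) ≤ 0.113, i.e. exp(−2nε²) ≤ 0.113/310.
So 2nε² ≥ ln(310/0.113) = 7.916940.
Hence n ≥ 7.916940/(2·0.013²) = 23422.899.
The smallest integer n is 23423.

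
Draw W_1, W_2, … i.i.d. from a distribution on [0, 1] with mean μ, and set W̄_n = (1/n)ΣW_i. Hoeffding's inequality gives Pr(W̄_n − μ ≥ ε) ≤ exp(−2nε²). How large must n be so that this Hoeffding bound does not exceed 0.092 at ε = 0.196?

Require exp(−2nε²) ≤ 0.092, i.e. 2nε² ≥ ln(1/0.092) = 2.385967.
So n ≥ 2.385967 / (2·0.196²) = 31.054.
The smallest integer n is 32.

32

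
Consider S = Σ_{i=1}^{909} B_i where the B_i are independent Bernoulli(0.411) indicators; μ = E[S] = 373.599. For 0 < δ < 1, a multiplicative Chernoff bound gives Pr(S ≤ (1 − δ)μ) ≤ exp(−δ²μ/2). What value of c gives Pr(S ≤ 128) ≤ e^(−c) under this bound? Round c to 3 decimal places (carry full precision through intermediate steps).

80.727

Write 128 = (1 − δ)μ, so δ = 1 − 128/373.599 = 0.6573867…
Then the exponent is δ²μ/2 = (μ − 128)²/(2μ) = 80.726754.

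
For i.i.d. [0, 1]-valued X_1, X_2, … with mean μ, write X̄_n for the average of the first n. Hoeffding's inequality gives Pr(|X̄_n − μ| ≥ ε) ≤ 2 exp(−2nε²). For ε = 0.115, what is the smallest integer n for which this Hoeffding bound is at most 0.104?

112

Require 2·exp(−2nε²) ≤ 0.104, i.e. 2nε² ≥ ln(2/0.104) = 2.956512.
So n ≥ 2.956512 / (2·0.115²) = 111.777.
The smallest integer n is 112.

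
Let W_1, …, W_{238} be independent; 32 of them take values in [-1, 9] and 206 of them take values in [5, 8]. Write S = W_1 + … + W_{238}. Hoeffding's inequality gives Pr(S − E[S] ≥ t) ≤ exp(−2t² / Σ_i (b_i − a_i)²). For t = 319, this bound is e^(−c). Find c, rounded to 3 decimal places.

Σ(b_i − a_i)² = 32·10² + 206·3² = 5054.
c = 2t² / 5054 = 2·319² / 5054 = 40.2695.

40.269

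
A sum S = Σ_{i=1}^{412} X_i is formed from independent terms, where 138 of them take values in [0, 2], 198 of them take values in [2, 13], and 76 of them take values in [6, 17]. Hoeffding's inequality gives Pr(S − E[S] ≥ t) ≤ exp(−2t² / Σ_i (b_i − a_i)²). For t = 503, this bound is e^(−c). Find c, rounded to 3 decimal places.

15.013

Σ(b_i − a_i)² = 138·2² + 198·11² + 76·11² = 33706.
c = 2t² / 33706 = 2·503² / 33706 = 15.0127.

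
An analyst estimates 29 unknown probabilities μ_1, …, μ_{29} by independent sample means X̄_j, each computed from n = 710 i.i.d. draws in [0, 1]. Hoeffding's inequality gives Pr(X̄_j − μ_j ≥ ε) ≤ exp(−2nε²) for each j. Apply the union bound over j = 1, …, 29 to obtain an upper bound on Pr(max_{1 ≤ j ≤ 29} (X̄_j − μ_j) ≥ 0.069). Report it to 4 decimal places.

0.0336

Per-experiment Hoeffding bound: exp(−2·710·0.069²) = exp(−6.76062) = 0.0011585.
Union bound over 29 events: 29·0.0011585 = 0.03360.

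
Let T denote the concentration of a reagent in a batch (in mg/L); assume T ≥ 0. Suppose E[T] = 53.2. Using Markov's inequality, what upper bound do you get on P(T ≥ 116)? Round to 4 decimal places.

Markov's inequality: for a non-negative random variable, P(T ≥ a) ≤ E[T]/a.
Here E[T] = 53.2 and a = 116, so the bound is 53.2/116 = 0.4586.

0.4586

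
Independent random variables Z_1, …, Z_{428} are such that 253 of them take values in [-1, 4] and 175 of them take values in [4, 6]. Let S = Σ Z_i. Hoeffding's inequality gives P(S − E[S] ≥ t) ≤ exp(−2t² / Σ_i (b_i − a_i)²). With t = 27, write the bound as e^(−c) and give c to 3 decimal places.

0.208

Σ(b_i − a_i)² = 253·5² + 175·2² = 7025.
c = 2t² / 7025 = 2·27² / 7025 = 0.2075.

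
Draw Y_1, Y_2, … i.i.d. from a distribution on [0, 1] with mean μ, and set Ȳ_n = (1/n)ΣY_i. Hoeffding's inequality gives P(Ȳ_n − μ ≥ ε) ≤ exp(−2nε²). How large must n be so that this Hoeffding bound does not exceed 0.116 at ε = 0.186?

32

Require exp(−2nε²) ≤ 0.116, i.e. 2nε² ≥ ln(1/0.116) = 2.154165.
So n ≥ 2.154165 / (2·0.186²) = 31.133.
The smallest integer n is 32.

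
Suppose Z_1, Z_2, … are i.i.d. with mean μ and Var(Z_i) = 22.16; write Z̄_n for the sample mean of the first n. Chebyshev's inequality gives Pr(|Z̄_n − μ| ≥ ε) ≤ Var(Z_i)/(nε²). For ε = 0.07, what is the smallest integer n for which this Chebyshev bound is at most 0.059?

76652

Require 22.16/(n·0.07²) ≤ 0.059, i.e. n ≥ 22.16/(0.059·0.07²) = 76651.678.
The smallest integer n is 76652.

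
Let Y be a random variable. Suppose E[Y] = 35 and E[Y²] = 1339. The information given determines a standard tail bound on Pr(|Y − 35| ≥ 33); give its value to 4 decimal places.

The first two moments determine the variance, so Chebyshev's inequality is the sharpest standard bound available.
Var(Y) = E[Y²] − (E[Y])² = 1339 − 1225 = 114.
Chebyshev's inequality: Pr(|Y − μ| ≥ t) ≤ Var(Y)/t² = 114/1089 = 0.1047.

0.1047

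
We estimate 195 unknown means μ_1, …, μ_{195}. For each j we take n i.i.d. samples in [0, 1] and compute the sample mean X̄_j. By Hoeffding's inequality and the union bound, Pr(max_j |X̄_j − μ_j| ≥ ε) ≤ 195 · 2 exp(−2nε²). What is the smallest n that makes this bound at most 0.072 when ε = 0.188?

Need 2·195·exp(−2nε²) ≤ 0.072, i.e. exp(−2nε²) ≤ 0.072/390.
So 2nε² ≥ ln(390/0.072) = 8.597236.
Hence n ≥ 8.597236/(2·0.188²) = 121.622.
The smallest integer n is 122.

122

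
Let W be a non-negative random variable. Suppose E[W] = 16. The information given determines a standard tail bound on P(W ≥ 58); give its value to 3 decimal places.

Only the mean of a non-negative variable is known, so Markov's inequality is the applicable tail bound.
Markov's inequality: for a non-negative random variable, P(W ≥ a) ≤ E[W]/a.
Here E[W] = 16 and a = 58, so the bound is 16/58 = 0.2759.

0.276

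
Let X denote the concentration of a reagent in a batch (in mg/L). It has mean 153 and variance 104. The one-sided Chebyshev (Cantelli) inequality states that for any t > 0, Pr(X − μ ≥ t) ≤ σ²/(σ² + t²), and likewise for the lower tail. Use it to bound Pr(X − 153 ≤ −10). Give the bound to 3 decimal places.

0.510

Here σ² = 104 and t = 10, so σ² + t² = 204.
Cantelli's bound: 104/204 = 0.5098.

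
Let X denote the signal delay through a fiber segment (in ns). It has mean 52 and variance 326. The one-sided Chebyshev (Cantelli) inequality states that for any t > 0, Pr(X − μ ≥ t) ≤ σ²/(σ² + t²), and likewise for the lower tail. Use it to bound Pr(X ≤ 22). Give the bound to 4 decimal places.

0.2659

Here σ² = 326 and t = 30, so σ² + t² = 1226.
Cantelli's bound: 326/1226 = 0.2659.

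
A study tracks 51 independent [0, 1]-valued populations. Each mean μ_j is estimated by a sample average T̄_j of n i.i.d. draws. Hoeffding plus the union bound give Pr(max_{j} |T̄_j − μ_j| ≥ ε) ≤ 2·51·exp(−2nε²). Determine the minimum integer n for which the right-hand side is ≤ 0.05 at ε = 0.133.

Need 2·51·exp(−2nε²) ≤ 0.05, i.e. exp(−2nε²) ≤ 0.05/102.
So 2nε² ≥ ln(102/0.05) = 7.620705.
Hence n ≥ 7.620705/(2·0.133²) = 215.408.
The smallest integer n is 216.

216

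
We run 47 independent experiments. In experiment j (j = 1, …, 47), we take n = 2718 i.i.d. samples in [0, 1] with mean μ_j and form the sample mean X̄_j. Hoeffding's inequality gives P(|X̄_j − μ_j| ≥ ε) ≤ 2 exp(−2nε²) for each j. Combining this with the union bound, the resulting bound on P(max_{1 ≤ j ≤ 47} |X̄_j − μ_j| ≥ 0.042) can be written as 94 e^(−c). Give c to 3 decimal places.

Union bound over the 47 events: P(max_{1 ≤ j ≤ 47} |X̄_j − μ_j| ≥ 0.042) ≤ 47·2·exp(−2nε²) = 94 exp(−2·2718·0.042²).
So c = 2·2718·0.042² = 9.5891.

9.589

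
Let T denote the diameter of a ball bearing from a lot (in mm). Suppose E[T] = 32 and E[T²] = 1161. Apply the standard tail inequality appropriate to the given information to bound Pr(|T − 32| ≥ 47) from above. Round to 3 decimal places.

0.062

The first two moments determine the variance, so Chebyshev's inequality is the sharpest standard bound available.
Var(T) = E[T²] − (E[T])² = 1161 − 1024 = 137.
Chebyshev's inequality: Pr(|T − μ| ≥ t) ≤ Var(T)/t² = 137/2209 = 0.0620.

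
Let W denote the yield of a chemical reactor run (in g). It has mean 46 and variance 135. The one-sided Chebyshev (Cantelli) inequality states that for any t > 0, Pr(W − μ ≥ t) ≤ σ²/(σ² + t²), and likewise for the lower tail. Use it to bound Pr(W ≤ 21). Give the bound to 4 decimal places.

Here σ² = 135 and t = 25, so σ² + t² = 760.
Cantelli's bound: 135/760 = 0.1776.

0.1776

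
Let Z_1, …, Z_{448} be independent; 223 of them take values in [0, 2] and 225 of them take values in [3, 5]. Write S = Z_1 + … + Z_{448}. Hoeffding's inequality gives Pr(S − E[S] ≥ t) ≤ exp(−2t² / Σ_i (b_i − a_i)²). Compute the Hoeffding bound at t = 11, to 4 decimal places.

0.8737

Σ(b_i − a_i)² = 223·2² + 225·2² = 1792.
Exponent = 2·11² / 1792 = 0.13504.
Bound = exp(−0.13504) = 0.87368.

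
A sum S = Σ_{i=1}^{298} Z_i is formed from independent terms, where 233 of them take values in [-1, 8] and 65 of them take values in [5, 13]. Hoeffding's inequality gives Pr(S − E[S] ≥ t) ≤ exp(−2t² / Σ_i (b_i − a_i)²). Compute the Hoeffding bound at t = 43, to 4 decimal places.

0.8517

Σ(b_i − a_i)² = 233·9² + 65·8² = 23033.
Exponent = 2·43² / 23033 = 0.16055.
Bound = exp(−0.16055) = 0.85167.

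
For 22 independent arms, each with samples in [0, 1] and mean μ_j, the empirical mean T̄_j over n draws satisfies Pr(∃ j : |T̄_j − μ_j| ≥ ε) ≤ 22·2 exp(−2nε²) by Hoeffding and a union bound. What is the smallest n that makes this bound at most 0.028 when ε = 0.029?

4376

Need 2·22·exp(−2nε²) ≤ 0.028, i.e. exp(−2nε²) ≤ 0.028/44.
So 2nε² ≥ ln(44/0.028) = 7.359740.
Hence n ≥ 7.359740/(2·0.029²) = 4375.589.
The smallest integer n is 4376.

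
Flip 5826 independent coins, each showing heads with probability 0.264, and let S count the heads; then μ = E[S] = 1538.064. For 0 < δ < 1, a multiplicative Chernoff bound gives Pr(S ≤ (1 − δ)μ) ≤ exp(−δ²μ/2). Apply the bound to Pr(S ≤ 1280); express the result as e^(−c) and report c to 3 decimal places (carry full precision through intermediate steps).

Write 1280 = (1 − δ)μ, so δ = 1 − 1280/1538.064 = 0.167785…
Then the exponent is δ²μ/2 = (μ − 1280)²/(2μ) = 21.649628.

21.650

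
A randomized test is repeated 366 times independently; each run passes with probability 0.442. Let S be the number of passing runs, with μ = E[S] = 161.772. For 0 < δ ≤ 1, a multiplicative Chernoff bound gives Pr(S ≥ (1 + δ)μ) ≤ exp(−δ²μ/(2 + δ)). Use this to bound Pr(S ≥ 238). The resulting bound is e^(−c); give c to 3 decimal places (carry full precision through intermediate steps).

Write 238 = (1 + δ)μ, so δ = 238/161.772 − 1 = 0.4712064…
Then the exponent is δ²μ/(2 + δ) = (238 − μ)² / (μ·(2 + δ)) = 14.535055.

14.535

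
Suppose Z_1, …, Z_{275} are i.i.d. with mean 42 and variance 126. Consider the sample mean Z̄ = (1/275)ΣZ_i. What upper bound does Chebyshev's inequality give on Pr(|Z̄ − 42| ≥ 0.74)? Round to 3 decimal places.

0.837

Var(Z̄) = Var(Z_i)/n = 126/275 = 0.45818.
Chebyshev: Pr(|Z̄ − 42| ≥ 0.74) ≤ Var(Z̄)/(0.74)² = 126/(275·0.74²) = 0.8367.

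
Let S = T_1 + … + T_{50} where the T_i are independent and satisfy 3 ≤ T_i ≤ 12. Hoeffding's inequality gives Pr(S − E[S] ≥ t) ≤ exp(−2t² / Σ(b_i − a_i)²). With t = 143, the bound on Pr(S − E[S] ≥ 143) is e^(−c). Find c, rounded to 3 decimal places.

Σ(b_i − a_i)² = 50·(9)² = 4050.
c = 2t²/4050 = 2·143²/4050 = 10.0983.

10.098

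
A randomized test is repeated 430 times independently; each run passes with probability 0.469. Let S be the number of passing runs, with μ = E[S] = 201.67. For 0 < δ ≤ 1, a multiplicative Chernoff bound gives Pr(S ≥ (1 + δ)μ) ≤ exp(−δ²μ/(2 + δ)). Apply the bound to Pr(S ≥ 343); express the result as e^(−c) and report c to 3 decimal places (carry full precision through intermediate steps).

36.672

Write 343 = (1 + δ)μ, so δ = 343/201.67 − 1 = 0.7007983…
Then the exponent is δ²μ/(2 + δ) = (343 − μ)² / (μ·(2 + δ)) = 36.672056.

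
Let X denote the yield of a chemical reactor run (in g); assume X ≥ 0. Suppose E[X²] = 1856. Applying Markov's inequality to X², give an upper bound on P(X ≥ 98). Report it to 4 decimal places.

0.1933

Since X ≥ 0, the event {X ≥ 98} is the same as {X² ≥ 9604}.
Markov's inequality applied to X² gives P(X² ≥ 9604) ≤ E[X²]/9604 = 1856/9604 = 0.1933.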